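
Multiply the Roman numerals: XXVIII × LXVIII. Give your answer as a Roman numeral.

XXVIII = 28
LXVIII = 68
28 × 68 = 1904

MCMIV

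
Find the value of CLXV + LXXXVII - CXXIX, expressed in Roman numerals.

CLXV = 165, LXXXVII = 87, CXXIX = 129
165 + 87 = 252
252 - 129 = 123

CXXIII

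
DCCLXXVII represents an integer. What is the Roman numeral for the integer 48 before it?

DCCLXXVII = 777
777 - 48 = 729

DCCXXIX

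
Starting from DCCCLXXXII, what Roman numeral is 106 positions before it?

DCCCLXXXII = 882
882 - 106 = 776

DCCLXXVI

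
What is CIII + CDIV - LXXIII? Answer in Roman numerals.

CIII = 103, CDIV = 404, LXXIII = 73
103 + 404 = 507
507 - 73 = 434

CDXXXIV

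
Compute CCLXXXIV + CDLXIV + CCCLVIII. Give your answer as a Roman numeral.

CCLXXXIV = 284, CDLXIV = 464, CCCLVIII = 358
284 + 464 = 748
748 + 358 = 1106

MCVI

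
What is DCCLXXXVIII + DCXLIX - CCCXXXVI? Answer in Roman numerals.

DCCLXXXVIII = 788, DCXLIX = 649, CCCXXXVI = 336
788 + 649 = 1437
1437 - 336 = 1101

MCI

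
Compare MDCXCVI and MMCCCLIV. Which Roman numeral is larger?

MDCXCVI = 1696
MMCCCLIV = 2354
2354 is larger

MMCCCLIV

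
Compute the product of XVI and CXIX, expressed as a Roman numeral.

XVI = 16
CXIX = 119
16 × 119 = 1904

MCMIV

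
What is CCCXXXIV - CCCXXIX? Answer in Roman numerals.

CCCXXXIV = 334
CCCXXIX = 329
334 - 329 = 5

V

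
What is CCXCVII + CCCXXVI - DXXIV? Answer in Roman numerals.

CCXCVII = 297, CCCXXVI = 326, DXXIV = 524
297 + 326 = 623
623 - 524 = 99

XCIX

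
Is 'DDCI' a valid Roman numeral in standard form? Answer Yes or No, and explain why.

'DDCI': D should not appear more than once

No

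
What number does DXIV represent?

DXIV: D=500, X=10, IV=4
500 + 10 + 4 = 514

514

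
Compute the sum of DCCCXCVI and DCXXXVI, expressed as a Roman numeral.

DCCCXCVI = 896
DCXXXVI = 636
896 + 636 = 1532

MDXXXII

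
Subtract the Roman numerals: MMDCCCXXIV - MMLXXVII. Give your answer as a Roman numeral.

MMDCCCXXIV = 2824
MMLXXVII = 2077
2824 - 2077 = 747

DCCXLVII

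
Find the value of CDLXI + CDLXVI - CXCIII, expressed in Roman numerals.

CDLXI = 461, CDLXVI = 466, CXCIII = 193
461 + 466 = 927
927 - 193 = 734

DCCXXXIV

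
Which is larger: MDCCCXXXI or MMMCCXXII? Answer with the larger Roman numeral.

MDCCCXXXI = 1831
MMMCCXXII = 3222
3222 is larger

MMMCCXXII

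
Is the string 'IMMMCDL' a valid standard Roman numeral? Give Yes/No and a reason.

'IMMMCDL': Invalid subtractive combination: IM

No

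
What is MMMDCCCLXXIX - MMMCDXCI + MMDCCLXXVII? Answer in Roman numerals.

MMMDCCCLXXIX = 3879, MMMCDXCI = 3491, MMDCCLXXVII = 2777
3879 - 3491 = 388
388 + 2777 = 3165

MMMCLXV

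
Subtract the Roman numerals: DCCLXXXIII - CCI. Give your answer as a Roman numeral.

DCCLXXXIII = 783
CCI = 201
783 - 201 = 582

DLXXXII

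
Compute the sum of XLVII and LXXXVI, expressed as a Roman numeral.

XLVII = 47
LXXXVI = 86
47 + 86 = 133

CXXXIII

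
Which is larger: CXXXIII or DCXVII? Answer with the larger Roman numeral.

CXXXIII = 133
DCXVII = 617
617 is larger

DCXVII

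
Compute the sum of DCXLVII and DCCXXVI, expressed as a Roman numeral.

DCXLVII = 647
DCCXXVI = 726
647 + 726 = 1373

MCCCLXXIII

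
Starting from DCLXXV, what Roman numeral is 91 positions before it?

DCLXXV = 675
675 - 91 = 584

DLXXXIV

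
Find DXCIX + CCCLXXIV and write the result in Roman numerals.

DXCIX = 599
CCCLXXIV = 374
599 + 374 = 973

CMLXXIII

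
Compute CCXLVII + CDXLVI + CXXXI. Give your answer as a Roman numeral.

CCXLVII = 247, CDXLVI = 446, CXXXI = 131
247 + 446 = 693
693 + 131 = 824

DCCCXXIV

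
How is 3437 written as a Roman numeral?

Convert 3437 to Roman numerals:
  3437 contains 3×1000 (MMM)
  437 contains 1×400 (CD)
  37 contains 3×10 (XXX)
  7 contains 1×5 (V)
  2 contains 2×1 (II)

MMMCDXXXVII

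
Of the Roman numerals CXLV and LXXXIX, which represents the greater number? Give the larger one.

CXLV = 145
LXXXIX = 89
145 is larger

CXLV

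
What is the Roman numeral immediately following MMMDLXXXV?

MMMDLXXXV = 3585; next is 3586

MMMDLXXXVI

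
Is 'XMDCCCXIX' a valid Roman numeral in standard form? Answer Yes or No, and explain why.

'XMDCCCXIX': Invalid subtractive combination: XM

No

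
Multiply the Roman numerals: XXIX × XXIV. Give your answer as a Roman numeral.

XXIX = 29
XXIV = 24
29 × 24 = 696

DCXCVI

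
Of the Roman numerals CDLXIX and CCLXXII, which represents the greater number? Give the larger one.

CDLXIX = 469
CCLXXII = 272
469 is larger

CDLXIX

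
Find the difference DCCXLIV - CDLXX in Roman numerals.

DCCXLIV = 744
CDLXX = 470
744 - 470 = 274

CCLXXIV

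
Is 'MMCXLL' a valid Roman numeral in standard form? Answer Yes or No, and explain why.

'MMCXLL': L should not appear more than once

No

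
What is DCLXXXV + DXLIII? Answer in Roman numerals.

DCLXXXV = 685
DXLIII = 543
685 + 543 = 1228

MCCXXVIII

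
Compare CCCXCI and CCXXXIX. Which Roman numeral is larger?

CCCXCI = 391
CCXXXIX = 239
391 is larger

CCCXCI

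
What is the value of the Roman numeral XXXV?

XXXV: X=10, X=10, X=10, V=5
10 + 10 + 10 + 5 = 35

35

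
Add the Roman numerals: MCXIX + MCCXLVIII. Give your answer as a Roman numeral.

MCXIX = 1119
MCCXLVIII = 1248
1119 + 1248 = 2367

MMCCCLXVII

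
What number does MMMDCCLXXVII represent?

MMMDCCLXXVII: M=1000, M=1000, M=1000, D=500, C=100, C=100, L=50, X=10, X=10, V=5, I=1, I=1
1000 + 1000 + 1000 + 500 + 100 + 100 + 50 + 10 + 10 + 5 + 1 + 1 = 3777

3777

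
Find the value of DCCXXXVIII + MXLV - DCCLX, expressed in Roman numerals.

DCCXXXVIII = 738, MXLV = 1045, DCCLX = 760
738 + 1045 = 1783
1783 - 760 = 1023

MXXIII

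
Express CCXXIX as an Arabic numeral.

CCXXIX: C=100, C=100, X=10, X=10, IX=9
100 + 100 + 10 + 10 + 9 = 229

229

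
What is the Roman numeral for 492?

Convert 492 to Roman numerals:
  492 contains 1×400 (CD)
  92 contains 1×90 (XC)
  2 contains 2×1 (II)

CDXCII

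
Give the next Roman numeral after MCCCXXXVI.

MCCCXXXVI = 1336; next is 1337

MCCCXXXVII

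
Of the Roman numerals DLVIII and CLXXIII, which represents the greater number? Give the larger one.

DLVIII = 558
CLXXIII = 173
558 is larger

DLVIII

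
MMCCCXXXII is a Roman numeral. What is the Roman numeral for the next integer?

MMCCCXXXII = 2332, so the next integer is 2332 + 1 = 2333

MMCCCXXXIII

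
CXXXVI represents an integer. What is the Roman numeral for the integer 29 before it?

CXXXVI = 136
136 - 29 = 107

CVII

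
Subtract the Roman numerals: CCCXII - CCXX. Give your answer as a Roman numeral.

CCCXII = 312
CCXX = 220
312 - 220 = 92

XCII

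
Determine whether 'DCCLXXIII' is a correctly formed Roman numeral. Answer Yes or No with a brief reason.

'DCCLXXIII': Check the rules: uses only the symbols I, V, X, L, C, D, M; no symbol is repeated more than three times in a row; V, L and D each appear at most once; no smaller symbol precedes a larger one (values never increase from left to right). Value: D (500) + C (100) + C (100) + L (50) + X (10) + X (10) + I (1) + I (1) + I (1) = 773. So it is a valid standard Roman numeral.

Yes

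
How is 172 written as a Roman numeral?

Convert 172 to Roman numerals:
  172 contains 1×100 (C)
  72 contains 1×50 (L)
  22 contains 2×10 (XX)
  2 contains 2×1 (II)

CLXXII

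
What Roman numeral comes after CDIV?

CDIV = 404; next is 405

CDV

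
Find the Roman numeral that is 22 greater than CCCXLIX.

CCCXLIX = 349
349 + 22 = 371

CCCLXXI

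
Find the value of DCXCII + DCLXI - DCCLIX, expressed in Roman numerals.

DCXCII = 692, DCLXI = 661, DCCLIX = 759
692 + 661 = 1353
1353 - 759 = 594

DXCIV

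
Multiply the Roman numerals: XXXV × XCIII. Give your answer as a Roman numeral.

XXXV = 35
XCIII = 93
35 × 93 = 3255

MMMCCLV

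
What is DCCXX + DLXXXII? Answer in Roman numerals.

DCCXX = 720
DLXXXII = 582
720 + 582 = 1302

MCCCII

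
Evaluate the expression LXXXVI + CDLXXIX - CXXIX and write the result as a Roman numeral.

LXXXVI = 86, CDLXXIX = 479, CXXIX = 129
86 + 479 = 565
565 - 129 = 436

CDXXXVI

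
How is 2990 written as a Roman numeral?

Convert 2990 to Roman numerals:
  2990 contains 2×1000 (MM)
  990 contains 1×900 (CM)
  90 contains 1×90 (XC)

MMCMXC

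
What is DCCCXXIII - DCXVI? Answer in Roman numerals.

DCCCXXIII = 823
DCXVI = 616
823 - 616 = 207

CCVII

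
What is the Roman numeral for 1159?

Convert 1159 to Roman numerals:
  1159 contains 1×1000 (M)
  159 contains 1×100 (C)
  59 contains 1×50 (L)
  9 contains 1×9 (IX)

MCLIX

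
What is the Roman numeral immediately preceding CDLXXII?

CDLXXII = 472, so the previous integer is 472 - 1 = 471

CDLXXI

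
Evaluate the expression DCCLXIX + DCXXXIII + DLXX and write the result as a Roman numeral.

DCCLXIX = 769, DCXXXIII = 633, DLXX = 570
769 + 633 = 1402
1402 + 570 = 1972

MCMLXXII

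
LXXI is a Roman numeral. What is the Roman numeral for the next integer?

LXXI = 71, so the next integer is 71 + 1 = 72

LXXII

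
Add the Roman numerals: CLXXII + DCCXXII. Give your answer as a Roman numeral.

CLXXII = 172
DCCXXII = 722
172 + 722 = 894

DCCCXCIV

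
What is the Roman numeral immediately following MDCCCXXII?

MDCCCXXII = 1822; next is 1823

MDCCCXXIII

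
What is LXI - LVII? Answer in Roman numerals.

LXI = 61
LVII = 57
61 - 57 = 4

IV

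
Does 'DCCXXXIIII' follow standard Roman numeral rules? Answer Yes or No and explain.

'DCCXXXIIII': More than 3 consecutive I's

No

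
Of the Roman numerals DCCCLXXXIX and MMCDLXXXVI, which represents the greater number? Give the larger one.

DCCCLXXXIX = 889
MMCDLXXXVI = 2486
2486 is larger

MMCDLXXXVI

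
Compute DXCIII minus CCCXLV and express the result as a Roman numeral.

DXCIII = 593
CCCXLV = 345
593 - 345 = 248

CCXLVIII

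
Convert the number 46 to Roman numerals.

Convert 46 to Roman numerals:
  46 contains 1×40 (XL)
  6 contains 1×5 (V)
  1 contains 1×1 (I)

XLVI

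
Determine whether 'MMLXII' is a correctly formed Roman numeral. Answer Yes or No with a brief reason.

'MMLXII': Check the rules: uses only the symbols I, V, X, L, C, D, M; no symbol is repeated more than three times in a row; V, L and D each appear at most once; no smaller symbol precedes a larger one (values never increase from left to right). Value: M (1000) + M (1000) + L (50) + X (10) + I (1) + I (1) = 2062. So it is a valid standard Roman numeral.

Yes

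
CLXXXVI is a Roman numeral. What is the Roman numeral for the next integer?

CLXXXVI = 186; next is 187

CLXXXVII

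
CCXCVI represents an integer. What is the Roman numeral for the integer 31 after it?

CCXCVI = 296
296 + 31 = 327

CCCXXVII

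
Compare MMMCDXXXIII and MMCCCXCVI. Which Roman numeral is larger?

MMMCDXXXIII = 3433
MMCCCXCVI = 2396
3433 is larger

MMMCDXXXIII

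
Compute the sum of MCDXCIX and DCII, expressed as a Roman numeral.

MCDXCIX = 1499
DCII = 602
1499 + 602 = 2101

MMCI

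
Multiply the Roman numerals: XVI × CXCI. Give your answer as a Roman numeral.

XVI = 16
CXCI = 191
16 × 191 = 3056

MMMLVI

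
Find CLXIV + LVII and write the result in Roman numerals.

CLXIV = 164
LVII = 57
164 + 57 = 221

CCXXI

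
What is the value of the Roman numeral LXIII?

LXIII: L=50, X=10, I=1, I=1, I=1
50 + 10 + 1 + 1 + 1 = 63

63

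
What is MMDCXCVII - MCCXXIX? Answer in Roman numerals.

MMDCXCVII = 2697
MCCXXIX = 1229
2697 - 1229 = 1468

MCDLXVIII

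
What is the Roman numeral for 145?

Convert 145 to Roman numerals:
  145 contains 1×100 (C)
  45 contains 1×40 (XL)
  5 contains 1×5 (V)

CXLV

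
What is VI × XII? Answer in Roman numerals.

VI = 6
XII = 12
6 × 12 = 72

LXXII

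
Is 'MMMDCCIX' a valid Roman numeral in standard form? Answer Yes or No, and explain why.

'MMMDCCIX': Check the rules: uses only the symbols I, V, X, L, C, D, M; no symbol is repeated more than three times in a row; V, L and D each appear at most once; the only place a smaller symbol precedes a larger one is the allowed subtractive pair IX, the symbol right after such a pair (if any) is smaller than the pair's first symbol, and otherwise the values never increase from left to right. Value: M (1000) + M (1000) + M (1000) + D (500) + C (100) + C (100) + IX (9) = 3709. So it is a valid standard Roman numeral.

Yes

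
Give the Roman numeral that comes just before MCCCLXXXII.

MCCCLXXXII = 1382, so the previous integer is 1382 - 1 = 1381

MCCCLXXXI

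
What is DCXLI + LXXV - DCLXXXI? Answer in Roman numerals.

DCXLI = 641, LXXV = 75, DCLXXXI = 681
641 + 75 = 716
716 - 681 = 35

XXXV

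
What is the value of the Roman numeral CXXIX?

CXXIX: C=100, X=10, X=10, IX=9
100 + 10 + 10 + 9 = 129

129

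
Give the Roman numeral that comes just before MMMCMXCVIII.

MMMCMXCVIII = 3998, so the previous integer is 3998 - 1 = 3997

MMMCMXCVII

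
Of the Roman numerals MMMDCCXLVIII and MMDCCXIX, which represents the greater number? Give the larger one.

MMMDCCXLVIII = 3748
MMDCCXIX = 2719
3748 is larger

MMMDCCXLVIII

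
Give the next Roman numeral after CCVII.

CCVII = 207; next is 208

CCVIII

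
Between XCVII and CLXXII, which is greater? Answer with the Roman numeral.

XCVII = 97
CLXXII = 172
172 is larger

CLXXII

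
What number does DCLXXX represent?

DCLXXX: D=500, C=100, L=50, X=10, X=10, X=10
500 + 100 + 50 + 10 + 10 + 10 = 680

680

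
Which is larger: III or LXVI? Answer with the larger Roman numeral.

III = 3
LXVI = 66
66 is larger

LXVI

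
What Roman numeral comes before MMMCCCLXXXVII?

MMMCCCLXXXVII = 3387; previous is 3386

MMMCCCLXXXVI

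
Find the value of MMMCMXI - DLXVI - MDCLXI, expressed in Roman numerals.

MMMCMXI = 3911, DLXVI = 566, MDCLXI = 1661
3911 - 566 = 3345
3345 - 1661 = 1684

MDCLXXXIV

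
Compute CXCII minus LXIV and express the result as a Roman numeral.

CXCII = 192
LXIV = 64
192 - 64 = 128

CXXVIII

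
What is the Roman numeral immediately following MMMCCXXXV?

MMMCCXXXV = 3235, so the next integer is 3235 + 1 = 3236

MMMCCXXXVI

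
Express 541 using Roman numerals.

Convert 541 to Roman numerals:
  541 contains 1×500 (D)
  41 contains 1×40 (XL)
  1 contains 1×1 (I)

DXLI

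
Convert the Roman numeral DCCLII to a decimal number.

DCCLII: D=500, C=100, C=100, L=50, I=1, I=1
500 + 100 + 100 + 50 + 1 + 1 = 752

752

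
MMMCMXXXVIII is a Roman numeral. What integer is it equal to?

MMMCMXXXVIII: M=1000, M=1000, M=1000, CM=900, X=10, X=10, X=10, V=5, I=1, I=1, I=1
1000 + 1000 + 1000 + 900 + 10 + 10 + 10 + 5 + 1 + 1 + 1 = 3938

3938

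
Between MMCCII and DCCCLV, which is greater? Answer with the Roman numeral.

MMCCII = 2202
DCCCLV = 855
2202 is larger

MMCCII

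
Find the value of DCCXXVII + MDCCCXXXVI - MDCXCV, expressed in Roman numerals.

DCCXXVII = 727, MDCCCXXXVI = 1836, MDCXCV = 1695
727 + 1836 = 2563
2563 - 1695 = 868

DCCCLXVIII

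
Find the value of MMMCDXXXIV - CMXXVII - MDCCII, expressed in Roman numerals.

MMMCDXXXIV = 3434, CMXXVII = 927, MDCCII = 1702
3434 - 927 = 2507
2507 - 1702 = 805

DCCCV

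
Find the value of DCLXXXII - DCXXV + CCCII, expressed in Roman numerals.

DCLXXXII = 682, DCXXV = 625, CCCII = 302
682 - 625 = 57
57 + 302 = 359

CCCLIX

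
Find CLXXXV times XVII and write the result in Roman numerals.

CLXXXV = 185
XVII = 17
185 × 17 = 3145

MMMCXLV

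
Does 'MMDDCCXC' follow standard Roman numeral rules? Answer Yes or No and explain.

'MMDDCCXC': D should not appear more than once

No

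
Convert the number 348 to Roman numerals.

Convert 348 to Roman numerals:
  348 contains 3×100 (CCC)
  48 contains 1×40 (XL)
  8 contains 1×5 (V)
  3 contains 3×1 (III)

CCCXLVIII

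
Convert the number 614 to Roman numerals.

Convert 614 to Roman numerals:
  614 contains 1×500 (D)
  114 contains 1×100 (C)
  14 contains 1×10 (X)
  4 contains 1×4 (IV)

DCXIV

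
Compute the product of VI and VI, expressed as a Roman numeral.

VI = 6
VI = 6
6 × 6 = 36

XXXVI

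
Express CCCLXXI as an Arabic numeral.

CCCLXXI: C=100, C=100, C=100, L=50, X=10, X=10, I=1
100 + 100 + 100 + 50 + 10 + 10 + 1 = 371

371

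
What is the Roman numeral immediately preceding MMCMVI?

MMCMVI = 2906; previous is 2905

MMCMV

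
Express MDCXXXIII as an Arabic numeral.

MDCXXXIII: M=1000, D=500, C=100, X=10, X=10, X=10, I=1, I=1, I=1
1000 + 500 + 100 + 10 + 10 + 10 + 1 + 1 + 1 = 1633

1633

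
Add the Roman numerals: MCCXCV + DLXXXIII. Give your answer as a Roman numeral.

MCCXCV = 1295
DLXXXIII = 583
1295 + 583 = 1878

MDCCCLXXVIII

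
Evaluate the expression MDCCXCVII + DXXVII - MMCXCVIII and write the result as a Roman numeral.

MDCCXCVII = 1797, DXXVII = 527, MMCXCVIII = 2198
1797 + 527 = 2324
2324 - 2198 = 126

CXXVI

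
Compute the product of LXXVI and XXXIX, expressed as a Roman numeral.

LXXVI = 76
XXXIX = 39
76 × 39 = 2964

MMCMLXIV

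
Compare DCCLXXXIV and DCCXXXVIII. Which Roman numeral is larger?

DCCLXXXIV = 784
DCCXXXVIII = 738
784 is larger

DCCLXXXIV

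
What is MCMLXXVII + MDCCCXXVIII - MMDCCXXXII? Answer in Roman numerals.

MCMLXXVII = 1977, MDCCCXXVIII = 1828, MMDCCXXXII = 2732
1977 + 1828 = 3805
3805 - 2732 = 1073

MLXXIII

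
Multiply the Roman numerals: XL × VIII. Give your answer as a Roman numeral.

XL = 40
VIII = 8
40 × 8 = 320

CCCXX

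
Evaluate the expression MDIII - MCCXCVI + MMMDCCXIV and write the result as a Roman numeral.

MDIII = 1503, MCCXCVI = 1296, MMMDCCXIV = 3714
1503 - 1296 = 207
207 + 3714 = 3921

MMMCMXXI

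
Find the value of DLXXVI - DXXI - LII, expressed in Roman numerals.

DLXXVI = 576, DXXI = 521, LII = 52
576 - 521 = 55
55 - 52 = 3

III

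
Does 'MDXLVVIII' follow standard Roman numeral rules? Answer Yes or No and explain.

'MDXLVVIII': V should not appear more than once

No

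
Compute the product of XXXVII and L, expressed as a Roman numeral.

XXXVII = 37
L = 50
37 × 50 = 1850

MDCCCL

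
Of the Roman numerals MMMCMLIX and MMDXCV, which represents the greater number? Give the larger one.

MMMCMLIX = 3959
MMDXCV = 2595
3959 is larger

MMMCMLIX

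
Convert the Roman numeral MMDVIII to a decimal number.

MMDVIII: M=1000, M=1000, D=500, V=5, I=1, I=1, I=1
1000 + 1000 + 500 + 5 + 1 + 1 + 1 = 2508

2508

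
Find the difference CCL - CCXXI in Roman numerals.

CCL = 250
CCXXI = 221
250 - 221 = 29

XXIX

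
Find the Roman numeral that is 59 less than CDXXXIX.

CDXXXIX = 439
439 - 59 = 380

CCCLXXX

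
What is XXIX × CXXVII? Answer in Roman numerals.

XXIX = 29
CXXVII = 127
29 × 127 = 3683

MMMDCLXXXIII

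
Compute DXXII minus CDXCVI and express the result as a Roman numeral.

DXXII = 522
CDXCVI = 496
522 - 496 = 26

XXVI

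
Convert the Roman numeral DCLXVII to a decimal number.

DCLXVII: D=500, C=100, L=50, X=10, V=5, I=1, I=1
500 + 100 + 50 + 10 + 5 + 1 + 1 = 667

667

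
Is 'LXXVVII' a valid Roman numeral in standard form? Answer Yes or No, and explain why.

'LXXVVII': V should not appear more than once

No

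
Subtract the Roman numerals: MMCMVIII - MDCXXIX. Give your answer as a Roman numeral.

MMCMVIII = 2908
MDCXXIX = 1629
2908 - 1629 = 1279

MCCLXXIX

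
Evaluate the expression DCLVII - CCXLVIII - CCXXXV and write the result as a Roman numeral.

DCLVII = 657, CCXLVIII = 248, CCXXXV = 235
657 - 248 = 409
409 - 235 = 174

CLXXIV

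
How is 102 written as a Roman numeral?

Convert 102 to Roman numerals:
  102 contains 1×100 (C)
  2 contains 2×1 (II)

CII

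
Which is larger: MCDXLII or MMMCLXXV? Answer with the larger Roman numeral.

MCDXLII = 1442
MMMCLXXV = 3175
3175 is larger

MMMCLXXV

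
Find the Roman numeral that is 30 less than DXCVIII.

DXCVIII = 598
598 - 30 = 568

DLXVIII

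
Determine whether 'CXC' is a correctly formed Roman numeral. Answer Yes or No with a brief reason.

'CXC': Check the rules: uses only the symbols I, V, X, L, C, D, M; no symbol is repeated more than three times in a row; V, L and D each appear at most once; the only place a smaller symbol precedes a larger one is the allowed subtractive pair XC, the symbol right after such a pair (if any) is smaller than the pair's first symbol, and otherwise the values never increase from left to right. Value: C (100) + XC (90) = 190. So it is a valid standard Roman numeral.

Yes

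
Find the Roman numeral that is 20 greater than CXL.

CXL = 140
140 + 20 = 160

CLX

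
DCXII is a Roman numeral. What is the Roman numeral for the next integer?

DCXII = 612; next is 613

DCXIII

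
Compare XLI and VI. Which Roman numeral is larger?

XLI = 41
VI = 6
41 is larger

XLI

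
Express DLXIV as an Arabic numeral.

DLXIV: D=500, L=50, X=10, IV=4
500 + 50 + 10 + 4 = 564

564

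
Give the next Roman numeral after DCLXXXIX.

DCLXXXIX = 689; next is 690

DCXC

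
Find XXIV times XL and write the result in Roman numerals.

XXIV = 24
XL = 40
24 × 40 = 960

CMLX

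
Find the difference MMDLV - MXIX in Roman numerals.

MMDLV = 2555
MXIX = 1019
2555 - 1019 = 1536

MDXXXVI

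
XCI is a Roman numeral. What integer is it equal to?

XCI: XC=90, I=1
90 + 1 = 91

91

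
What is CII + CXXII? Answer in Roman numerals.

CII = 102
CXXII = 122
102 + 122 = 224

CCXXIV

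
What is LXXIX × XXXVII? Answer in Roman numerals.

LXXIX = 79
XXXVII = 37
79 × 37 = 2923

MMCMXXIII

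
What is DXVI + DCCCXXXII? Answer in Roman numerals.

DXVI = 516
DCCCXXXII = 832
516 + 832 = 1348

MCCCXLVIII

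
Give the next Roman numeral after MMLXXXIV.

MMLXXXIV = 2084; next is 2085

MMLXXXV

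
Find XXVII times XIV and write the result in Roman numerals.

XXVII = 27
XIV = 14
27 × 14 = 378

CCCLXXVIII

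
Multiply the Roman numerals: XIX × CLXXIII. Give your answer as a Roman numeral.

XIX = 19
CLXXIII = 173
19 × 173 = 3287

MMMCCLXXXVII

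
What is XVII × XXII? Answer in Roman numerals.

XVII = 17
XXII = 22
17 × 22 = 374

CCCLXXIV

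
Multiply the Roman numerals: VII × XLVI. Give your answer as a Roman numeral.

VII = 7
XLVI = 46
7 × 46 = 322

CCCXXII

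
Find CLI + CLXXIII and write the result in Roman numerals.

CLI = 151
CLXXIII = 173
151 + 173 = 324

CCCXXIV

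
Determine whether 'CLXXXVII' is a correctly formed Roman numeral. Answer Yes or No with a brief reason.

'CLXXXVII': Check the rules: uses only the symbols I, V, X, L, C, D, M; no symbol is repeated more than three times in a row; V, L and D each appear at most once; no smaller symbol precedes a larger one (values never increase from left to right). Value: C (100) + L (50) + X (10) + X (10) + X (10) + V (5) + I (1) + I (1) = 187. So it is a valid standard Roman numeral.

Yes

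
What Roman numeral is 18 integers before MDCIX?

MDCIX = 1609
1609 - 18 = 1591

MDXCI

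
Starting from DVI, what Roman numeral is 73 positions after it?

DVI = 506
506 + 73 = 579

DLXXIX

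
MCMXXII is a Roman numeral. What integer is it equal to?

MCMXXII: M=1000, CM=900, X=10, X=10, I=1, I=1
1000 + 900 + 10 + 10 + 1 + 1 = 1922

1922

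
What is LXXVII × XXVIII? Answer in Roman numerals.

LXXVII = 77
XXVIII = 28
77 × 28 = 2156

MMCLVI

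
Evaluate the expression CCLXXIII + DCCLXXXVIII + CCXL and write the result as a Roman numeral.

CCLXXIII = 273, DCCLXXXVIII = 788, CCXL = 240
273 + 788 = 1061
1061 + 240 = 1301

MCCCI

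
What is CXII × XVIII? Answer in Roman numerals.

CXII = 112
XVIII = 18
112 × 18 = 2016

MMXVI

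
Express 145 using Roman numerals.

Convert 145 to Roman numerals:
  145 contains 1×100 (C)
  45 contains 1×40 (XL)
  5 contains 1×5 (V)

CXLV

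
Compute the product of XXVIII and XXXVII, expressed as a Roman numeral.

XXVIII = 28
XXXVII = 37
28 × 37 = 1036

MXXXVI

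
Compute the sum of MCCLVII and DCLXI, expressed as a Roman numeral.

MCCLVII = 1257
DCLXI = 661
1257 + 661 = 1918

MCMXVIII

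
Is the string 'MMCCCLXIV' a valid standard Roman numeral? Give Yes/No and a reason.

'MMCCCLXIV': Check the rules: uses only the symbols I, V, X, L, C, D, M; no symbol is repeated more than three times in a row; V, L and D each appear at most once; the only place a smaller symbol precedes a larger one is the allowed subtractive pair IV, the symbol right after such a pair (if any) is smaller than the pair's first symbol, and otherwise the values never increase from left to right. Value: M (1000) + M (1000) + C (100) + C (100) + C (100) + L (50) + X (10) + IV (4) = 2364. So it is a valid standard Roman numeral.

Yes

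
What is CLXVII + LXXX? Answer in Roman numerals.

CLXVII = 167
LXXX = 80
167 + 80 = 247

CCXLVII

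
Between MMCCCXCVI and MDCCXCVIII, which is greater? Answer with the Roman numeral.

MMCCCXCVI = 2396
MDCCXCVIII = 1798
2396 is larger

MMCCCXCVI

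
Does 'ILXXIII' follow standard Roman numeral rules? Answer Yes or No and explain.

'ILXXIII': Invalid subtractive combination: IL

No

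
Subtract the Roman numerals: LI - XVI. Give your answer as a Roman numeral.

LI = 51
XVI = 16
51 - 16 = 35

XXXV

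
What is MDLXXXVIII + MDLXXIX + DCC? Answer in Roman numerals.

MDLXXXVIII = 1588, MDLXXIX = 1579, DCC = 700
1588 + 1579 = 3167
3167 + 700 = 3867

MMMDCCCLXVII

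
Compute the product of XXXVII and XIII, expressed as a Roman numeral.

XXXVII = 37
XIII = 13
37 × 13 = 481

CDLXXXI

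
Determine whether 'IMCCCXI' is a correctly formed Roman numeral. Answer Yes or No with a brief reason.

'IMCCCXI': Invalid subtractive combination: IM

No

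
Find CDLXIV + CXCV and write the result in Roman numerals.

CDLXIV = 464
CXCV = 195
464 + 195 = 659

DCLIX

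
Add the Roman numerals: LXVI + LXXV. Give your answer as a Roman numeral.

LXVI = 66
LXXV = 75
66 + 75 = 141

CXLI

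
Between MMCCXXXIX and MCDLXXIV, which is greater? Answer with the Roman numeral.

MMCCXXXIX = 2239
MCDLXXIV = 1474
2239 is larger

MMCCXXXIX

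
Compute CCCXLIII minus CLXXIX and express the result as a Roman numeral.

CCCXLIII = 343
CLXXIX = 179
343 - 179 = 164

CLXIV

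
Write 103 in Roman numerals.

Convert 103 to Roman numerals:
  103 contains 1×100 (C)
  3 contains 3×1 (III)

CIII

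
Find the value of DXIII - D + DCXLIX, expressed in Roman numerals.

DXIII = 513, D = 500, DCXLIX = 649
513 - 500 = 13
13 + 649 = 662

DCLXII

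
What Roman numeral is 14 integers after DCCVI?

DCCVI = 706
706 + 14 = 720

DCCXX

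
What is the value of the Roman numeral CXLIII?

CXLIII: C=100, XL=40, I=1, I=1, I=1
100 + 40 + 1 + 1 + 1 = 143

143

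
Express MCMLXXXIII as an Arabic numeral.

MCMLXXXIII: M=1000, CM=900, L=50, X=10, X=10, X=10, I=1, I=1, I=1
1000 + 900 + 50 + 10 + 10 + 10 + 1 + 1 + 1 = 1983

1983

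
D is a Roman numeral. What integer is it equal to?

D: D=500

500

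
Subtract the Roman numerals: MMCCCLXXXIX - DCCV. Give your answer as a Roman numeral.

MMCCCLXXXIX = 2389
DCCV = 705
2389 - 705 = 1684

MDCLXXXIV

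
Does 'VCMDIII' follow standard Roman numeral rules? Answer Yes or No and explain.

'VCMDIII': Invalid subtractive combination: VC

No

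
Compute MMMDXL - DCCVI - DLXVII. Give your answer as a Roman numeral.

MMMDXL = 3540, DCCVI = 706, DLXVII = 567
3540 - 706 = 2834
2834 - 567 = 2267

MMCCLXVII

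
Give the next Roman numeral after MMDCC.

MMDCC = 2700; next is 2701

MMDCCI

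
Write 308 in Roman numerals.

Convert 308 to Roman numerals:
  308 contains 3×100 (CCC)
  8 contains 1×5 (V)
  3 contains 3×1 (III)

CCCVIII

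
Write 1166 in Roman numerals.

Convert 1166 to Roman numerals:
  1166 contains 1×1000 (M)
  166 contains 1×100 (C)
  66 contains 1×50 (L)
  16 contains 1×10 (X)
  6 contains 1×5 (V)
  1 contains 1×1 (I)

MCLXVI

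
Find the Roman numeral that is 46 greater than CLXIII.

CLXIII = 163
163 + 46 = 209

CCIX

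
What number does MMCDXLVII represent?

MMCDXLVII: M=1000, M=1000, CD=400, XL=40, V=5, I=1, I=1
1000 + 1000 + 400 + 40 + 5 + 1 + 1 = 2447

2447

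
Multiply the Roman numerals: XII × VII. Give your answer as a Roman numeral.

XII = 12
VII = 7
12 × 7 = 84

LXXXIV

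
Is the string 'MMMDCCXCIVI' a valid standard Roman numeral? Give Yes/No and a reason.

'MMMDCCXCIVI': I cannot come right after the subtractive pair IV: once I is subtracted in IV, the next symbol must be smaller than I

No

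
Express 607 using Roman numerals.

Convert 607 to Roman numerals:
  607 contains 1×500 (D)
  107 contains 1×100 (C)
  7 contains 1×5 (V)
  2 contains 2×1 (II)

DCVII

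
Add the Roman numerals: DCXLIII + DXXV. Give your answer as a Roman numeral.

DCXLIII = 643
DXXV = 525
643 + 525 = 1168

MCLXVIII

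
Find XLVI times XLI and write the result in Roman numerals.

XLVI = 46
XLI = 41
46 × 41 = 1886

MDCCCLXXXVI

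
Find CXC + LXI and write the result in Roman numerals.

CXC = 190
LXI = 61
190 + 61 = 251

CCLI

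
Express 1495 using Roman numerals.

Convert 1495 to Roman numerals:
  1495 contains 1×1000 (M)
  495 contains 1×400 (CD)
  95 contains 1×90 (XC)
  5 contains 1×5 (V)

MCDXCV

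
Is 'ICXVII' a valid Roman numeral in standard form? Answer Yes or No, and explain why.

'ICXVII': Invalid subtractive combination: IC

No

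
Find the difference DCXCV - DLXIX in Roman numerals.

DCXCV = 695
DLXIX = 569
695 - 569 = 126

CXXVI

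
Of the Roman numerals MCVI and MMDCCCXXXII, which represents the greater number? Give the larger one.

MCVI = 1106
MMDCCCXXXII = 2832
2832 is larger

MMDCCCXXXII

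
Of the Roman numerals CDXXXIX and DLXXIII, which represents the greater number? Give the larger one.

CDXXXIX = 439
DLXXIII = 573
573 is larger

DLXXIII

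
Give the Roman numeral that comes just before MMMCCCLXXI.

MMMCCCLXXI = 3371; previous is 3370

MMMCCCLXX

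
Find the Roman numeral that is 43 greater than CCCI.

CCCI = 301
301 + 43 = 344

CCCXLIV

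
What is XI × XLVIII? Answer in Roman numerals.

XI = 11
XLVIII = 48
11 × 48 = 528

DXXVIII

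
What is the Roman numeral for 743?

Convert 743 to Roman numerals:
  743 contains 1×500 (D)
  243 contains 2×100 (CC)
  43 contains 1×40 (XL)
  3 contains 3×1 (III)

DCCXLIII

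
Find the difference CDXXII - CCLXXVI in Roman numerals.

CDXXII = 422
CCLXXVI = 276
422 - 276 = 146

CXLVI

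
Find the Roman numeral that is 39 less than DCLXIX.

DCLXIX = 669
669 - 39 = 630

DCXXX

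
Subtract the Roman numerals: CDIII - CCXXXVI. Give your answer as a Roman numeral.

CDIII = 403
CCXXXVI = 236
403 - 236 = 167

CLXVII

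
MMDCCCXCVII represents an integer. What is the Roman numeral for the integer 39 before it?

MMDCCCXCVII = 2897
2897 - 39 = 2858

MMDCCCLVIII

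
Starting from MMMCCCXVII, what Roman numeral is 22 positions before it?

MMMCCCXVII = 3317
3317 - 22 = 3295

MMMCCXCV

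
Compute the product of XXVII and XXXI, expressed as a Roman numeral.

XXVII = 27
XXXI = 31
27 × 31 = 837

DCCCXXXVII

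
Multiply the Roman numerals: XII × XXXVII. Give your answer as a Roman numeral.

XII = 12
XXXVII = 37
12 × 37 = 444

CDXLIV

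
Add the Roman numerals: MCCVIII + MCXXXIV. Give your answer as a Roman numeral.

MCCVIII = 1208
MCXXXIV = 1134
1208 + 1134 = 2342

MMCCCXLII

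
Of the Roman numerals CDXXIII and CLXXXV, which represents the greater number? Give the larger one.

CDXXIII = 423
CLXXXV = 185
423 is larger

CDXXIII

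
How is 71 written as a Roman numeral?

Convert 71 to Roman numerals:
  71 contains 1×50 (L)
  21 contains 2×10 (XX)
  1 contains 1×1 (I)

LXXI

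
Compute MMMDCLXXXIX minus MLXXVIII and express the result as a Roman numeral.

MMMDCLXXXIX = 3689
MLXXVIII = 1078
3689 - 1078 = 2611

MMDCXI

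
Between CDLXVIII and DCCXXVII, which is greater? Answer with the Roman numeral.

CDLXVIII = 468
DCCXXVII = 727
727 is larger

DCCXXVII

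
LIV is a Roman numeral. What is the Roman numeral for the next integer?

LIV = 54, so the next integer is 54 + 1 = 55

LV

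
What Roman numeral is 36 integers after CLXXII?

CLXXII = 172
172 + 36 = 208

CCVIII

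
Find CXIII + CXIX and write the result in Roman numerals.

CXIII = 113
CXIX = 119
113 + 119 = 232

CCXXXII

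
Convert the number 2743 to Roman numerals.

Convert 2743 to Roman numerals:
  2743 contains 2×1000 (MM)
  743 contains 1×500 (D)
  243 contains 2×100 (CC)
  43 contains 1×40 (XL)
  3 contains 3×1 (III)

MMDCCXLIII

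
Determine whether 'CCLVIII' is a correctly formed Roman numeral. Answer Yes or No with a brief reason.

'CCLVIII': Check the rules: uses only the symbols I, V, X, L, C, D, M; no symbol is repeated more than three times in a row; V, L and D each appear at most once; no smaller symbol precedes a larger one (values never increase from left to right). Value: C (100) + C (100) + L (50) + V (5) + I (1) + I (1) + I (1) = 258. So it is a valid standard Roman numeral.

Yes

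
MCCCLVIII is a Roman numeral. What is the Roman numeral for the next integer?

MCCCLVIII = 1358, so the next integer is 1358 + 1 = 1359

MCCCLIX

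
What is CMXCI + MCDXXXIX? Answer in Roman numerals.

CMXCI = 991
MCDXXXIX = 1439
991 + 1439 = 2430

MMCDXXX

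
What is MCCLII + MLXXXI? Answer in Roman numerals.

MCCLII = 1252
MLXXXI = 1081
1252 + 1081 = 2333

MMCCCXXXIII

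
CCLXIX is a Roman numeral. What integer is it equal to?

CCLXIX: C=100, C=100, L=50, X=10, IX=9
100 + 100 + 50 + 10 + 9 = 269

269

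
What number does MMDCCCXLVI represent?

MMDCCCXLVI: M=1000, M=1000, D=500, C=100, C=100, C=100, XL=40, V=5, I=1
1000 + 1000 + 500 + 100 + 100 + 100 + 40 + 5 + 1 = 2846

2846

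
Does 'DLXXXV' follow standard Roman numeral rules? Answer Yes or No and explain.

'DLXXXV': Check the rules: uses only the symbols I, V, X, L, C, D, M; no symbol is repeated more than three times in a row; V, L and D each appear at most once; no smaller symbol precedes a larger one (values never increase from left to right). Value: D (500) + L (50) + X (10) + X (10) + X (10) + V (5) = 585. So it is a valid standard Roman numeral.

Yes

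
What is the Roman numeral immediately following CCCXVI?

CCCXVI = 316, so the next integer is 316 + 1 = 317

CCCXVII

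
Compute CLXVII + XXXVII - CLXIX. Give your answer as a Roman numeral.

CLXVII = 167, XXXVII = 37, CLXIX = 169
167 + 37 = 204
204 - 169 = 35

XXXV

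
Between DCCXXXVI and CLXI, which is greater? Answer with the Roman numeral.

DCCXXXVI = 736
CLXI = 161
736 is larger

DCCXXXVI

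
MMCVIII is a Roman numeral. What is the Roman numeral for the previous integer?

MMCVIII = 2108; previous is 2107

MMCVII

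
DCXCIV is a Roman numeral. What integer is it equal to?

DCXCIV: D=500, C=100, XC=90, IV=4
500 + 100 + 90 + 4 = 694

694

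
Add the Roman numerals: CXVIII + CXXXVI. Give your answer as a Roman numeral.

CXVIII = 118
CXXXVI = 136
118 + 136 = 254

CCLIV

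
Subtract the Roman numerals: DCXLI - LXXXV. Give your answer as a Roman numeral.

DCXLI = 641
LXXXV = 85
641 - 85 = 556

DLVI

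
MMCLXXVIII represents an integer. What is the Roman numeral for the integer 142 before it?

MMCLXXVIII = 2178
2178 - 142 = 2036

MMXXXVI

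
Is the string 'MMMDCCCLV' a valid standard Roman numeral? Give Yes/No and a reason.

'MMMDCCCLV': Check the rules: uses only the symbols I, V, X, L, C, D, M; no symbol is repeated more than three times in a row; V, L and D each appear at most once; no smaller symbol precedes a larger one (values never increase from left to right). Value: M (1000) + M (1000) + M (1000) + D (500) + C (100) + C (100) + C (100) + L (50) + V (5) = 3855. So it is a valid standard Roman numeral.

Yes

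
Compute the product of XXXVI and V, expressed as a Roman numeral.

XXXVI = 36
V = 5
36 × 5 = 180

CLXXX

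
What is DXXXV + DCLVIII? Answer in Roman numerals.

DXXXV = 535
DCLVIII = 658
535 + 658 = 1193

MCXCIII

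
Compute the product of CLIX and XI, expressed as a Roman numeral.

CLIX = 159
XI = 11
159 × 11 = 1749

MDCCXLIX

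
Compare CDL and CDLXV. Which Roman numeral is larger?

CDL = 450
CDLXV = 465
465 is larger

CDLXV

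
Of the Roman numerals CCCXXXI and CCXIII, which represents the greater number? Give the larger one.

CCCXXXI = 331
CCXIII = 213
331 is larger

CCCXXXI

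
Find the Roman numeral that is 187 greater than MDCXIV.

MDCXIV = 1614
1614 + 187 = 1801

MDCCCI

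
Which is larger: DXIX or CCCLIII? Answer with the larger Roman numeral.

DXIX = 519
CCCLIII = 353
519 is larger

DXIX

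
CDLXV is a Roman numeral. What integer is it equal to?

CDLXV: CD=400, L=50, X=10, V=5
400 + 50 + 10 + 5 = 465

465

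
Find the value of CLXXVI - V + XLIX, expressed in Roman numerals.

CLXXVI = 176, V = 5, XLIX = 49
176 - 5 = 171
171 + 49 = 220

CCXX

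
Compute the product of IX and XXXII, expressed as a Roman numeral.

IX = 9
XXXII = 32
9 × 32 = 288

CCLXXXVIII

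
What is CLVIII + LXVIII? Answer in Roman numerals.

CLVIII = 158
LXVIII = 68
158 + 68 = 226

CCXXVI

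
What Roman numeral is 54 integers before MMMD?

MMMD = 3500
3500 - 54 = 3446

MMMCDXLVI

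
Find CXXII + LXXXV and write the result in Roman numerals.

CXXII = 122
LXXXV = 85
122 + 85 = 207

CCVII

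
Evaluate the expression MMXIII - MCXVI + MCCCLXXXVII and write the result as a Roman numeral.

MMXIII = 2013, MCXVI = 1116, MCCCLXXXVII = 1387
2013 - 1116 = 897
897 + 1387 = 2284

MMCCLXXXIV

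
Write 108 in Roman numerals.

Convert 108 to Roman numerals:
  108 contains 1×100 (C)
  8 contains 1×5 (V)
  3 contains 3×1 (III)

CVIII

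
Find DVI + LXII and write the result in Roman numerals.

DVI = 506
LXII = 62
506 + 62 = 568

DLXVIII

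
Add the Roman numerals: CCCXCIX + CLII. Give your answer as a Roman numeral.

CCCXCIX = 399
CLII = 152
399 + 152 = 551

DLI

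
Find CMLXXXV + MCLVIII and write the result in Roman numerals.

CMLXXXV = 985
MCLVIII = 1158
985 + 1158 = 2143

MMCXLIII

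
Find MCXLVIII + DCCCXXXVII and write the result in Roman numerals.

MCXLVIII = 1148
DCCCXXXVII = 837
1148 + 837 = 1985

MCMLXXXV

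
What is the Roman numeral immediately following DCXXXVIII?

DCXXXVIII = 638, so the next integer is 638 + 1 = 639

DCXXXIX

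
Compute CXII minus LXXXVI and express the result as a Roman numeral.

CXII = 112
LXXXVI = 86
112 - 86 = 26

XXVI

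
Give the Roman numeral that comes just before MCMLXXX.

MCMLXXX = 1980, so the previous integer is 1980 - 1 = 1979

MCMLXXIX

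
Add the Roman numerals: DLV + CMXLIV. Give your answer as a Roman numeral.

DLV = 555
CMXLIV = 944
555 + 944 = 1499

MCDXCIX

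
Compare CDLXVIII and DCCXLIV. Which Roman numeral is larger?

CDLXVIII = 468
DCCXLIV = 744
744 is larger

DCCXLIV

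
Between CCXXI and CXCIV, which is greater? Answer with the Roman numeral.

CCXXI = 221
CXCIV = 194
221 is larger

CCXXI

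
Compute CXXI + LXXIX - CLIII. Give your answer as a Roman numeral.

CXXI = 121, LXXIX = 79, CLIII = 153
121 + 79 = 200
200 - 153 = 47

XLVII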